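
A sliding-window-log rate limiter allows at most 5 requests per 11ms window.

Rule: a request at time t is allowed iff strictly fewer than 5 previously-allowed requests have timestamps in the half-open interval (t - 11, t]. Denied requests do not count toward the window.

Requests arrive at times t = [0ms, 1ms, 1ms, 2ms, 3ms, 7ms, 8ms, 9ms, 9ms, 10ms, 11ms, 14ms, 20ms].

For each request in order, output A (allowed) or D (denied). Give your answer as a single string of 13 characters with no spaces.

Answer: AAAAADDDDDAAA

Derivation:
Tracking allowed requests in the window:
  req#1 t=0ms: ALLOW
  req#2 t=1ms: ALLOW
  req#3 t=1ms: ALLOW
  req#4 t=2ms: ALLOW
  req#5 t=3ms: ALLOW
  req#6 t=7ms: DENY
  req#7 t=8ms: DENY
  req#8 t=9ms: DENY
  req#9 t=9ms: DENY
  req#10 t=10ms: DENY
  req#11 t=11ms: ALLOW
  req#12 t=14ms: ALLOW
  req#13 t=20ms: ALLOW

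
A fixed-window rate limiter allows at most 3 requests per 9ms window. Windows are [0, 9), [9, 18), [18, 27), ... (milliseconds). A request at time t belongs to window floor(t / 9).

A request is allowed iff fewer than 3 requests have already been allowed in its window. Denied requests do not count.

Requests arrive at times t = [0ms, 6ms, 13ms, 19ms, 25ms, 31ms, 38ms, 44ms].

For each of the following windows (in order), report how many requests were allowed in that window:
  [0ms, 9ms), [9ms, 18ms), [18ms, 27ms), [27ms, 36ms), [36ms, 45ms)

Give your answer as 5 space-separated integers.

Answer: 2 1 2 1 2

Derivation:
Processing requests:
  req#1 t=0ms (window 0): ALLOW
  req#2 t=6ms (window 0): ALLOW
  req#3 t=13ms (window 1): ALLOW
  req#4 t=19ms (window 2): ALLOW
  req#5 t=25ms (window 2): ALLOW
  req#6 t=31ms (window 3): ALLOW
  req#7 t=38ms (window 4): ALLOW
  req#8 t=44ms (window 4): ALLOW

Allowed counts by window: 2 1 2 1 2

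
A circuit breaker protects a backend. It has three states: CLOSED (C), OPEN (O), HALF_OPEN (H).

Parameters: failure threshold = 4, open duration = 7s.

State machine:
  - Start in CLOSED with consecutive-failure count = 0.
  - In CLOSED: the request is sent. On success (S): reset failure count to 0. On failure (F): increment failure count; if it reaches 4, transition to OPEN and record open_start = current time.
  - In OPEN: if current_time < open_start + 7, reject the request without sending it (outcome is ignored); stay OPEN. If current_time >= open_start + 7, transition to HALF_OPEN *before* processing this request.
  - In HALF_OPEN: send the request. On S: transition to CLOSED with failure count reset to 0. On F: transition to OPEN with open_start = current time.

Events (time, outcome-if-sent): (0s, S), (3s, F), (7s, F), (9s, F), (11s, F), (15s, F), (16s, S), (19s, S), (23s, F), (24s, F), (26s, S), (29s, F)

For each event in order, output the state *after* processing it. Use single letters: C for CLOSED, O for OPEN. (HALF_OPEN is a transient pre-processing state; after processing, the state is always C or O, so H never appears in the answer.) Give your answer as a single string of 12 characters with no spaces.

State after each event:
  event#1 t=0s outcome=S: state=CLOSED
  event#2 t=3s outcome=F: state=CLOSED
  event#3 t=7s outcome=F: state=CLOSED
  event#4 t=9s outcome=F: state=CLOSED
  event#5 t=11s outcome=F: state=OPEN
  event#6 t=15s outcome=F: state=OPEN
  event#7 t=16s outcome=S: state=OPEN
  event#8 t=19s outcome=S: state=CLOSED
  event#9 t=23s outcome=F: state=CLOSED
  event#10 t=24s outcome=F: state=CLOSED
  event#11 t=26s outcome=S: state=CLOSED
  event#12 t=29s outcome=F: state=CLOSED

Answer: CCCCOOOCCCCC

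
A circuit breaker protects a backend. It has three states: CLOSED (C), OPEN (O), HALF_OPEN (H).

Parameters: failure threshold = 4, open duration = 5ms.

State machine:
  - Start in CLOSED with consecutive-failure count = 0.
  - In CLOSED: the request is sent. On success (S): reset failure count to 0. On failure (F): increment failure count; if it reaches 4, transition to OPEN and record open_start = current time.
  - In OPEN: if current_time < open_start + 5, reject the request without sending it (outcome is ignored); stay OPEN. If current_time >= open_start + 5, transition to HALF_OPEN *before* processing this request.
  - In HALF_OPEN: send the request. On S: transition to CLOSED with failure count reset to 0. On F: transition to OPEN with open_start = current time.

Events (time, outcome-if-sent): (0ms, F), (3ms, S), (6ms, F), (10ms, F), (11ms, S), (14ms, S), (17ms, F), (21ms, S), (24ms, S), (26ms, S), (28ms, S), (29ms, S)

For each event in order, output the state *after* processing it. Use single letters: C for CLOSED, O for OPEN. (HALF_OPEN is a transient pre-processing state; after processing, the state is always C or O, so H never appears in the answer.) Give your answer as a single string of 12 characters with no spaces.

State after each event:
  event#1 t=0ms outcome=F: state=CLOSED
  event#2 t=3ms outcome=S: state=CLOSED
  event#3 t=6ms outcome=F: state=CLOSED
  event#4 t=10ms outcome=F: state=CLOSED
  event#5 t=11ms outcome=S: state=CLOSED
  event#6 t=14ms outcome=S: state=CLOSED
  event#7 t=17ms outcome=F: state=CLOSED
  event#8 t=21ms outcome=S: state=CLOSED
  event#9 t=24ms outcome=S: state=CLOSED
  event#10 t=26ms outcome=S: state=CLOSED
  event#11 t=28ms outcome=S: state=CLOSED
  event#12 t=29ms outcome=S: state=CLOSED

Answer: CCCCCCCCCCCC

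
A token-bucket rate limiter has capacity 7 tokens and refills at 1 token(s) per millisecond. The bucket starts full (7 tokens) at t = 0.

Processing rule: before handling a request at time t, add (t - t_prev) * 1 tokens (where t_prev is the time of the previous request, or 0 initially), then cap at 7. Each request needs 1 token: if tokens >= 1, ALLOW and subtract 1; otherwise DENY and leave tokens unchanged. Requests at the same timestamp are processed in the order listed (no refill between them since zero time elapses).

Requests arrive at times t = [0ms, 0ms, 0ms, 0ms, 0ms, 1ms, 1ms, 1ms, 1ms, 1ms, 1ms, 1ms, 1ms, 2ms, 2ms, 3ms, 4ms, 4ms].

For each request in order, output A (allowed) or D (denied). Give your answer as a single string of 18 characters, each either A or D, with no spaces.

Simulating step by step:
  req#1 t=0ms: ALLOW
  req#2 t=0ms: ALLOW
  req#3 t=0ms: ALLOW
  req#4 t=0ms: ALLOW
  req#5 t=0ms: ALLOW
  req#6 t=1ms: ALLOW
  req#7 t=1ms: ALLOW
  req#8 t=1ms: ALLOW
  req#9 t=1ms: DENY
  req#10 t=1ms: DENY
  req#11 t=1ms: DENY
  req#12 t=1ms: DENY
  req#13 t=1ms: DENY
  req#14 t=2ms: ALLOW
  req#15 t=2ms: DENY
  req#16 t=3ms: ALLOW
  req#17 t=4ms: ALLOW
  req#18 t=4ms: DENY

Answer: AAAAAAAADDDDDADAAD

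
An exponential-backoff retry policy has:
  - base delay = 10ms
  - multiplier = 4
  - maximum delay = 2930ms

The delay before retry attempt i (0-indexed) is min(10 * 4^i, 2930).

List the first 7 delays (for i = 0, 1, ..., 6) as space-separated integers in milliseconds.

Answer: 10 40 160 640 2560 2930 2930

Derivation:
Computing each delay:
  i=0: min(10*4^0, 2930) = 10
  i=1: min(10*4^1, 2930) = 40
  i=2: min(10*4^2, 2930) = 160
  i=3: min(10*4^3, 2930) = 640
  i=4: min(10*4^4, 2930) = 2560
  i=5: min(10*4^5, 2930) = 2930
  i=6: min(10*4^6, 2930) = 2930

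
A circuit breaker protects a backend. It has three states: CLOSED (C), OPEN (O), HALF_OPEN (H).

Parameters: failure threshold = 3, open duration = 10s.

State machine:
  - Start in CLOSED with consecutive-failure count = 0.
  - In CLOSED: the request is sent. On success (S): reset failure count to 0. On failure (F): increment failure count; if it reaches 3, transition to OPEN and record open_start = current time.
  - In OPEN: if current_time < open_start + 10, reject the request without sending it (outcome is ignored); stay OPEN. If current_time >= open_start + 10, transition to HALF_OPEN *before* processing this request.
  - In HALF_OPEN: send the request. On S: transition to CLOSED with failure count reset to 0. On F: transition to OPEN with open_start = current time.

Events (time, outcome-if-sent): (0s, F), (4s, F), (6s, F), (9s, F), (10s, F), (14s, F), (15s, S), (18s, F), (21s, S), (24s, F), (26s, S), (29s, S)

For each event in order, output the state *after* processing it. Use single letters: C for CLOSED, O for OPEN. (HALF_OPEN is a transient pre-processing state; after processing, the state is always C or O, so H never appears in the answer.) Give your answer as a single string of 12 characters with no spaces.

Answer: CCOOOOOOOOOC

Derivation:
State after each event:
  event#1 t=0s outcome=F: state=CLOSED
  event#2 t=4s outcome=F: state=CLOSED
  event#3 t=6s outcome=F: state=OPEN
  event#4 t=9s outcome=F: state=OPEN
  event#5 t=10s outcome=F: state=OPEN
  event#6 t=14s outcome=F: state=OPEN
  event#7 t=15s outcome=S: state=OPEN
  event#8 t=18s outcome=F: state=OPEN
  event#9 t=21s outcome=S: state=OPEN
  event#10 t=24s outcome=F: state=OPEN
  event#11 t=26s outcome=S: state=OPEN
  event#12 t=29s outcome=S: state=CLOSED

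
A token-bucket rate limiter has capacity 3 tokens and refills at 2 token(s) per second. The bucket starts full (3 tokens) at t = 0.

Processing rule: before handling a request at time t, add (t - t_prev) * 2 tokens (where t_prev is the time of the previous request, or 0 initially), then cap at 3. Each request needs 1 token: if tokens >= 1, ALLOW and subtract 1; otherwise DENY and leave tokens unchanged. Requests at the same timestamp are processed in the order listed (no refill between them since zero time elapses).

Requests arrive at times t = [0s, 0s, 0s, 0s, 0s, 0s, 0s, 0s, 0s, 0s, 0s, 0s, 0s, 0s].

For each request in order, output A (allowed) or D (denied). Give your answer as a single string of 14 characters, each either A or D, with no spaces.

Simulating step by step:
  req#1 t=0s: ALLOW
  req#2 t=0s: ALLOW
  req#3 t=0s: ALLOW
  req#4 t=0s: DENY
  req#5 t=0s: DENY
  req#6 t=0s: DENY
  req#7 t=0s: DENY
  req#8 t=0s: DENY
  req#9 t=0s: DENY
  req#10 t=0s: DENY
  req#11 t=0s: DENY
  req#12 t=0s: DENY
  req#13 t=0s: DENY
  req#14 t=0s: DENY

Answer: AAADDDDDDDDDDD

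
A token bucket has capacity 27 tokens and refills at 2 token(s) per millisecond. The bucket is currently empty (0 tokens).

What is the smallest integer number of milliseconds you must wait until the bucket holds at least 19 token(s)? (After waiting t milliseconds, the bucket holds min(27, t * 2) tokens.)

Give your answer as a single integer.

Need t * 2 >= 19, so t >= 19/2.
Smallest integer t = ceil(19/2) = 10.

Answer: 10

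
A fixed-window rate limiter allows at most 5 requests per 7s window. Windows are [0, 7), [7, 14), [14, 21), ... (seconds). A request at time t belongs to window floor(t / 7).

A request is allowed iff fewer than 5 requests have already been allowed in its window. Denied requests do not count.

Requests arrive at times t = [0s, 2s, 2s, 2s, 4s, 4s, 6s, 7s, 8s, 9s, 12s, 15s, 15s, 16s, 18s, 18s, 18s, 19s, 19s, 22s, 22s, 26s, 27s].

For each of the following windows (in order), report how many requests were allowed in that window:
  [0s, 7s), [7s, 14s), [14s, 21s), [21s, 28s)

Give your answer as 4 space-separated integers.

Answer: 5 4 5 4

Derivation:
Processing requests:
  req#1 t=0s (window 0): ALLOW
  req#2 t=2s (window 0): ALLOW
  req#3 t=2s (window 0): ALLOW
  req#4 t=2s (window 0): ALLOW
  req#5 t=4s (window 0): ALLOW
  req#6 t=4s (window 0): DENY
  req#7 t=6s (window 0): DENY
  req#8 t=7s (window 1): ALLOW
  req#9 t=8s (window 1): ALLOW
  req#10 t=9s (window 1): ALLOW
  req#11 t=12s (window 1): ALLOW
  req#12 t=15s (window 2): ALLOW
  req#13 t=15s (window 2): ALLOW
  req#14 t=16s (window 2): ALLOW
  req#15 t=18s (window 2): ALLOW
  req#16 t=18s (window 2): ALLOW
  req#17 t=18s (window 2): DENY
  req#18 t=19s (window 2): DENY
  req#19 t=19s (window 2): DENY
  req#20 t=22s (window 3): ALLOW
  req#21 t=22s (window 3): ALLOW
  req#22 t=26s (window 3): ALLOW
  req#23 t=27s (window 3): ALLOW

Allowed counts by window: 5 4 5 4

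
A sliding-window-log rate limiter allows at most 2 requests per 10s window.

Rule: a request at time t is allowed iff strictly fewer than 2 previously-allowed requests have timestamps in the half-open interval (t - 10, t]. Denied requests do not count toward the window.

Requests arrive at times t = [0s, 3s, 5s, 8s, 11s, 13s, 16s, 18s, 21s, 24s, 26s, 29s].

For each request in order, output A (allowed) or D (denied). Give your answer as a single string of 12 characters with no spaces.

Answer: AADDAADDAADD

Derivation:
Tracking allowed requests in the window:
  req#1 t=0s: ALLOW
  req#2 t=3s: ALLOW
  req#3 t=5s: DENY
  req#4 t=8s: DENY
  req#5 t=11s: ALLOW
  req#6 t=13s: ALLOW
  req#7 t=16s: DENY
  req#8 t=18s: DENY
  req#9 t=21s: ALLOW
  req#10 t=24s: ALLOW
  req#11 t=26s: DENY
  req#12 t=29s: DENY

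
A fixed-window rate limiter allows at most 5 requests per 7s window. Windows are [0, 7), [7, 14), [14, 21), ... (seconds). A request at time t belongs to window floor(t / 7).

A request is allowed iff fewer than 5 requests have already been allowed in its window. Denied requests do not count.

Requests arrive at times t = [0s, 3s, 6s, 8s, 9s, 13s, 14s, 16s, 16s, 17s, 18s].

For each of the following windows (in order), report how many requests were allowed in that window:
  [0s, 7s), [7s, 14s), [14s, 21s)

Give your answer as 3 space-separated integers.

Answer: 3 3 5

Derivation:
Processing requests:
  req#1 t=0s (window 0): ALLOW
  req#2 t=3s (window 0): ALLOW
  req#3 t=6s (window 0): ALLOW
  req#4 t=8s (window 1): ALLOW
  req#5 t=9s (window 1): ALLOW
  req#6 t=13s (window 1): ALLOW
  req#7 t=14s (window 2): ALLOW
  req#8 t=16s (window 2): ALLOW
  req#9 t=16s (window 2): ALLOW
  req#10 t=17s (window 2): ALLOW
  req#11 t=18s (window 2): ALLOW

Allowed counts by window: 3 3 5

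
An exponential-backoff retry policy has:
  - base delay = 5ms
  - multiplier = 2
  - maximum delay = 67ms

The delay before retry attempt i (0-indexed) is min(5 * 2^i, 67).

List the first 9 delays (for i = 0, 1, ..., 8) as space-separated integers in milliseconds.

Computing each delay:
  i=0: min(5*2^0, 67) = 5
  i=1: min(5*2^1, 67) = 10
  i=2: min(5*2^2, 67) = 20
  i=3: min(5*2^3, 67) = 40
  i=4: min(5*2^4, 67) = 67
  i=5: min(5*2^5, 67) = 67
  i=6: min(5*2^6, 67) = 67
  i=7: min(5*2^7, 67) = 67
  i=8: min(5*2^8, 67) = 67

Answer: 5 10 20 40 67 67 67 67 67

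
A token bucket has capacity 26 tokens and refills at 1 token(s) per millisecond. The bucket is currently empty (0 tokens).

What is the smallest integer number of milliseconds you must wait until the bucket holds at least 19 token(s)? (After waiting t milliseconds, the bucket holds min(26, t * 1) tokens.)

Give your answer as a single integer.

Answer: 19

Derivation:
Need t * 1 >= 19, so t >= 19/1.
Smallest integer t = ceil(19/1) = 19.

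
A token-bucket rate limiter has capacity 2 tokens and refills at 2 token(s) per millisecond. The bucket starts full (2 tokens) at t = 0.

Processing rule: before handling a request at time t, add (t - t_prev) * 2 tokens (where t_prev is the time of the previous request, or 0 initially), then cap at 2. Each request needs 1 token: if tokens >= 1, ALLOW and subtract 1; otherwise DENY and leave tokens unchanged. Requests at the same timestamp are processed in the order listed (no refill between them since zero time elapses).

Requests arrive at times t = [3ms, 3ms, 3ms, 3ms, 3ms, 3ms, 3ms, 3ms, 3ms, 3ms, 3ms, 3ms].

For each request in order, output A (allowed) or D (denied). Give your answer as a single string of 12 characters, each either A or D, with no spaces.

Answer: AADDDDDDDDDD

Derivation:
Simulating step by step:
  req#1 t=3ms: ALLOW
  req#2 t=3ms: ALLOW
  req#3 t=3ms: DENY
  req#4 t=3ms: DENY
  req#5 t=3ms: DENY
  req#6 t=3ms: DENY
  req#7 t=3ms: DENY
  req#8 t=3ms: DENY
  req#9 t=3ms: DENY
  req#10 t=3ms: DENY
  req#11 t=3ms: DENY
  req#12 t=3ms: DENY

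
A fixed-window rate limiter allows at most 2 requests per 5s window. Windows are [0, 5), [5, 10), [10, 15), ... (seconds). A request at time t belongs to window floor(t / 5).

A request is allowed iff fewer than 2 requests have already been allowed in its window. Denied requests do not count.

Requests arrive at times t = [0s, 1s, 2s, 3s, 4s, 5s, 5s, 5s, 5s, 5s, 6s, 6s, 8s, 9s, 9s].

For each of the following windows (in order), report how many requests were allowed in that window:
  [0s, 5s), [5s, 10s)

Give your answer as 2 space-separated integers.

Answer: 2 2

Derivation:
Processing requests:
  req#1 t=0s (window 0): ALLOW
  req#2 t=1s (window 0): ALLOW
  req#3 t=2s (window 0): DENY
  req#4 t=3s (window 0): DENY
  req#5 t=4s (window 0): DENY
  req#6 t=5s (window 1): ALLOW
  req#7 t=5s (window 1): ALLOW
  req#8 t=5s (window 1): DENY
  req#9 t=5s (window 1): DENY
  req#10 t=5s (window 1): DENY
  req#11 t=6s (window 1): DENY
  req#12 t=6s (window 1): DENY
  req#13 t=8s (window 1): DENY
  req#14 t=9s (window 1): DENY
  req#15 t=9s (window 1): DENY

Allowed counts by window: 2 2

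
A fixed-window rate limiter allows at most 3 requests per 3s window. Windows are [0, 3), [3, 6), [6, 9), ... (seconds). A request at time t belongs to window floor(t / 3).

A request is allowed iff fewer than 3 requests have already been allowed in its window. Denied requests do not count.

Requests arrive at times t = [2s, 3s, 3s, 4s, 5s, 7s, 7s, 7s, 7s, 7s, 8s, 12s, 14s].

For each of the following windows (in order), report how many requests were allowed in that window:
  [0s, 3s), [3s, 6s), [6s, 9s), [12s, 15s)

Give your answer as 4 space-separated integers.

Processing requests:
  req#1 t=2s (window 0): ALLOW
  req#2 t=3s (window 1): ALLOW
  req#3 t=3s (window 1): ALLOW
  req#4 t=4s (window 1): ALLOW
  req#5 t=5s (window 1): DENY
  req#6 t=7s (window 2): ALLOW
  req#7 t=7s (window 2): ALLOW
  req#8 t=7s (window 2): ALLOW
  req#9 t=7s (window 2): DENY
  req#10 t=7s (window 2): DENY
  req#11 t=8s (window 2): DENY
  req#12 t=12s (window 4): ALLOW
  req#13 t=14s (window 4): ALLOW

Allowed counts by window: 1 3 3 2

Answer: 1 3 3 2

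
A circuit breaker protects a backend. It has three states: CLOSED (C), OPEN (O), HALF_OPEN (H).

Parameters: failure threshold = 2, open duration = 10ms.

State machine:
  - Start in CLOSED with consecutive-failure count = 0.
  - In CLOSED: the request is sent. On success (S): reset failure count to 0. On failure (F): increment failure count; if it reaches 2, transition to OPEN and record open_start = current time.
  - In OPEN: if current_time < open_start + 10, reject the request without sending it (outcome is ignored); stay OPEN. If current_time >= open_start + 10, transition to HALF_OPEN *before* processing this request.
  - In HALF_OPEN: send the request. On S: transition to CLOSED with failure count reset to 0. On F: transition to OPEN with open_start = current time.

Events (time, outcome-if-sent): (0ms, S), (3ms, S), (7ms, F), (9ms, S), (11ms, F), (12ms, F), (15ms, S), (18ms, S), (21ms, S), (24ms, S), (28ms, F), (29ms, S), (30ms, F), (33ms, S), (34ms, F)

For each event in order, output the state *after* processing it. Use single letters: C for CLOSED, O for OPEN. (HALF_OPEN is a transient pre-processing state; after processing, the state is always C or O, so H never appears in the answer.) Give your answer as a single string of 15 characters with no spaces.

State after each event:
  event#1 t=0ms outcome=S: state=CLOSED
  event#2 t=3ms outcome=S: state=CLOSED
  event#3 t=7ms outcome=F: state=CLOSED
  event#4 t=9ms outcome=S: state=CLOSED
  event#5 t=11ms outcome=F: state=CLOSED
  event#6 t=12ms outcome=F: state=OPEN
  event#7 t=15ms outcome=S: state=OPEN
  event#8 t=18ms outcome=S: state=OPEN
  event#9 t=21ms outcome=S: state=OPEN
  event#10 t=24ms outcome=S: state=CLOSED
  event#11 t=28ms outcome=F: state=CLOSED
  event#12 t=29ms outcome=S: state=CLOSED
  event#13 t=30ms outcome=F: state=CLOSED
  event#14 t=33ms outcome=S: state=CLOSED
  event#15 t=34ms outcome=F: state=CLOSED

Answer: CCCCCOOOOCCCCCC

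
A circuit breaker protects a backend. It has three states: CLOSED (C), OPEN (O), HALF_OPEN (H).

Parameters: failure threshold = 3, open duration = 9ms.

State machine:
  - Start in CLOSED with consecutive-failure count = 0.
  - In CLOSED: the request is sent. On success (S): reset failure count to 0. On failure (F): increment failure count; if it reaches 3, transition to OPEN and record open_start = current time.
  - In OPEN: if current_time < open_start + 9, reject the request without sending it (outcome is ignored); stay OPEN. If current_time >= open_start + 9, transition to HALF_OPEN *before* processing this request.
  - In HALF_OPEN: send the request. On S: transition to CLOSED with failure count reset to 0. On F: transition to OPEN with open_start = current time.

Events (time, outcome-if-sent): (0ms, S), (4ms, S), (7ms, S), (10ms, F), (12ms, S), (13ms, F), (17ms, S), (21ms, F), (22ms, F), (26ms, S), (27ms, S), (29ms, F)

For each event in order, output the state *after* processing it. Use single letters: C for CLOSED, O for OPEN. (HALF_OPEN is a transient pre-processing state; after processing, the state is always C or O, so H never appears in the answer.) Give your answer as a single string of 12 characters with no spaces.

State after each event:
  event#1 t=0ms outcome=S: state=CLOSED
  event#2 t=4ms outcome=S: state=CLOSED
  event#3 t=7ms outcome=S: state=CLOSED
  event#4 t=10ms outcome=F: state=CLOSED
  event#5 t=12ms outcome=S: state=CLOSED
  event#6 t=13ms outcome=F: state=CLOSED
  event#7 t=17ms outcome=S: state=CLOSED
  event#8 t=21ms outcome=F: state=CLOSED
  event#9 t=22ms outcome=F: state=CLOSED
  event#10 t=26ms outcome=S: state=CLOSED
  event#11 t=27ms outcome=S: state=CLOSED
  event#12 t=29ms outcome=F: state=CLOSED

Answer: CCCCCCCCCCCC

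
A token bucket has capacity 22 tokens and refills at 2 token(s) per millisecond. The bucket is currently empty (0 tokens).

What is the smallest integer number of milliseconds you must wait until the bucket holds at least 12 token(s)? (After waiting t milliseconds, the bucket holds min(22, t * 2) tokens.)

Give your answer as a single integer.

Answer: 6

Derivation:
Need t * 2 >= 12, so t >= 12/2.
Smallest integer t = ceil(12/2) = 6.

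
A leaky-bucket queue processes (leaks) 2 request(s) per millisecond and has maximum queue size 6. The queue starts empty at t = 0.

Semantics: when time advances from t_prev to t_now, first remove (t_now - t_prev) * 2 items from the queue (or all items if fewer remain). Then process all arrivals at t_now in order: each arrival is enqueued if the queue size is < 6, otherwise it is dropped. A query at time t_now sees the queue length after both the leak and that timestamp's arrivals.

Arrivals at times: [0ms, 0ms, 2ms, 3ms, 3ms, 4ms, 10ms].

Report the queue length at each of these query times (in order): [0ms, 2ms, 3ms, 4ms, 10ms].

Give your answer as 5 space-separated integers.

Queue lengths at query times:
  query t=0ms: backlog = 2
  query t=2ms: backlog = 1
  query t=3ms: backlog = 2
  query t=4ms: backlog = 1
  query t=10ms: backlog = 1

Answer: 2 1 2 1 1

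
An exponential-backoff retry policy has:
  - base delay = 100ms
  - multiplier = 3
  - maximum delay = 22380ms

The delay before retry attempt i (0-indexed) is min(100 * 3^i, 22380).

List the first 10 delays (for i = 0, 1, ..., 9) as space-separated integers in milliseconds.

Computing each delay:
  i=0: min(100*3^0, 22380) = 100
  i=1: min(100*3^1, 22380) = 300
  i=2: min(100*3^2, 22380) = 900
  i=3: min(100*3^3, 22380) = 2700
  i=4: min(100*3^4, 22380) = 8100
  i=5: min(100*3^5, 22380) = 22380
  i=6: min(100*3^6, 22380) = 22380
  i=7: min(100*3^7, 22380) = 22380
  i=8: min(100*3^8, 22380) = 22380
  i=9: min(100*3^9, 22380) = 22380

Answer: 100 300 900 2700 8100 22380 22380 22380 22380 22380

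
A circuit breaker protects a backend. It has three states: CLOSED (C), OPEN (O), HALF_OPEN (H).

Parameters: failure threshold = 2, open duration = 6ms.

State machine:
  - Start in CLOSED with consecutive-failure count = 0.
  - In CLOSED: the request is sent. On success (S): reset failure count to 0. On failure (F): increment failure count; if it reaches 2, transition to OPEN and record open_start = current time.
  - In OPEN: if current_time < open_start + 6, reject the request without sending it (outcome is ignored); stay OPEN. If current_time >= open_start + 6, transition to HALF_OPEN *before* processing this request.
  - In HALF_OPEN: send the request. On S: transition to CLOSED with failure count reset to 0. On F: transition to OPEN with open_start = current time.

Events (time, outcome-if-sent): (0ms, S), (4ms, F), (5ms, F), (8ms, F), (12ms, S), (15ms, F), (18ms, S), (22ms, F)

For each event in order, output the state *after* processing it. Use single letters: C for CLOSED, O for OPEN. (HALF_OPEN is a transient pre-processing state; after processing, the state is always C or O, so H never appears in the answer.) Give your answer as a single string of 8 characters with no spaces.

State after each event:
  event#1 t=0ms outcome=S: state=CLOSED
  event#2 t=4ms outcome=F: state=CLOSED
  event#3 t=5ms outcome=F: state=OPEN
  event#4 t=8ms outcome=F: state=OPEN
  event#5 t=12ms outcome=S: state=CLOSED
  event#6 t=15ms outcome=F: state=CLOSED
  event#7 t=18ms outcome=S: state=CLOSED
  event#8 t=22ms outcome=F: state=CLOSED

Answer: CCOOCCCC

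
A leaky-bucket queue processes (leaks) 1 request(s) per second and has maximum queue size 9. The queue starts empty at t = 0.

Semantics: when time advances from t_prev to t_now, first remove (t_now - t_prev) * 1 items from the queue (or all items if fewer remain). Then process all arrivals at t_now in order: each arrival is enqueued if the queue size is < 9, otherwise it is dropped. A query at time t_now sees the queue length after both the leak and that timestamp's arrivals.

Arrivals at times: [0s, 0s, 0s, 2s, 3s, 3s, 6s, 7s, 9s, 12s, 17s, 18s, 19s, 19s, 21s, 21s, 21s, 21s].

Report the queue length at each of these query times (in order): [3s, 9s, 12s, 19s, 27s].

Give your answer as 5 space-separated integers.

Queue lengths at query times:
  query t=3s: backlog = 3
  query t=9s: backlog = 1
  query t=12s: backlog = 1
  query t=19s: backlog = 2
  query t=27s: backlog = 0

Answer: 3 1 1 2 0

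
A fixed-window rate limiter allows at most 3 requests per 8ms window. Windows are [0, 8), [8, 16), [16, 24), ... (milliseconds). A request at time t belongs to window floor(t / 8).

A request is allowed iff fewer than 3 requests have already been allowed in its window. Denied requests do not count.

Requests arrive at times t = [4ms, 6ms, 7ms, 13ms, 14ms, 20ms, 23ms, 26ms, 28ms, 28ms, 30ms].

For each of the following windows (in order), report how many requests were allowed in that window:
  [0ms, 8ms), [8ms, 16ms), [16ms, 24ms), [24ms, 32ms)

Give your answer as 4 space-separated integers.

Processing requests:
  req#1 t=4ms (window 0): ALLOW
  req#2 t=6ms (window 0): ALLOW
  req#3 t=7ms (window 0): ALLOW
  req#4 t=13ms (window 1): ALLOW
  req#5 t=14ms (window 1): ALLOW
  req#6 t=20ms (window 2): ALLOW
  req#7 t=23ms (window 2): ALLOW
  req#8 t=26ms (window 3): ALLOW
  req#9 t=28ms (window 3): ALLOW
  req#10 t=28ms (window 3): ALLOW
  req#11 t=30ms (window 3): DENY

Allowed counts by window: 3 2 2 3

Answer: 3 2 2 3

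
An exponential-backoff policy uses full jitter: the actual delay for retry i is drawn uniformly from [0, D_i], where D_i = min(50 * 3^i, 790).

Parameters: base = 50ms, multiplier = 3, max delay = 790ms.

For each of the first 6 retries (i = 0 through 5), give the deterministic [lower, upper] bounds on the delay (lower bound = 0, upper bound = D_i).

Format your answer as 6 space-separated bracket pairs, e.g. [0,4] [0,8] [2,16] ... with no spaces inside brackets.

Computing bounds per retry:
  i=0: D_i=min(50*3^0,790)=50, bounds=[0,50]
  i=1: D_i=min(50*3^1,790)=150, bounds=[0,150]
  i=2: D_i=min(50*3^2,790)=450, bounds=[0,450]
  i=3: D_i=min(50*3^3,790)=790, bounds=[0,790]
  i=4: D_i=min(50*3^4,790)=790, bounds=[0,790]
  i=5: D_i=min(50*3^5,790)=790, bounds=[0,790]

Answer: [0,50] [0,150] [0,450] [0,790] [0,790] [0,790]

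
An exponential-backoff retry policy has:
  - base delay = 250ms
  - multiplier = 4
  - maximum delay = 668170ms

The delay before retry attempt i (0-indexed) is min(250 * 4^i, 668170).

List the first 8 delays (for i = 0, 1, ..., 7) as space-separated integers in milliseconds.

Answer: 250 1000 4000 16000 64000 256000 668170 668170

Derivation:
Computing each delay:
  i=0: min(250*4^0, 668170) = 250
  i=1: min(250*4^1, 668170) = 1000
  i=2: min(250*4^2, 668170) = 4000
  i=3: min(250*4^3, 668170) = 16000
  i=4: min(250*4^4, 668170) = 64000
  i=5: min(250*4^5, 668170) = 256000
  i=6: min(250*4^6, 668170) = 668170
  i=7: min(250*4^7, 668170) = 668170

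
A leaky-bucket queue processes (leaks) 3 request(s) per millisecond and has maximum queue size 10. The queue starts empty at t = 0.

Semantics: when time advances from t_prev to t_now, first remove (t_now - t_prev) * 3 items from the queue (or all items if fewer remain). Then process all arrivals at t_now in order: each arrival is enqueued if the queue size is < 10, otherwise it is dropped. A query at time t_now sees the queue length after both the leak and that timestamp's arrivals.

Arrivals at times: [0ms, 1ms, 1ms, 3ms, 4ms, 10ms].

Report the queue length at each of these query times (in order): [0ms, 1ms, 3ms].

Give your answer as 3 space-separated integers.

Queue lengths at query times:
  query t=0ms: backlog = 1
  query t=1ms: backlog = 2
  query t=3ms: backlog = 1

Answer: 1 2 1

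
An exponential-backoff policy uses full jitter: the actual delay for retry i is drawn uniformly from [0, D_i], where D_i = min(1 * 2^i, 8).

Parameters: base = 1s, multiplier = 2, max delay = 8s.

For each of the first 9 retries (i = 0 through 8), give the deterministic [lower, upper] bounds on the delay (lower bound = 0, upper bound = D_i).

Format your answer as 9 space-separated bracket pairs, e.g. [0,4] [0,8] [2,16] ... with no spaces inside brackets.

Answer: [0,1] [0,2] [0,4] [0,8] [0,8] [0,8] [0,8] [0,8] [0,8]

Derivation:
Computing bounds per retry:
  i=0: D_i=min(1*2^0,8)=1, bounds=[0,1]
  i=1: D_i=min(1*2^1,8)=2, bounds=[0,2]
  i=2: D_i=min(1*2^2,8)=4, bounds=[0,4]
  i=3: D_i=min(1*2^3,8)=8, bounds=[0,8]
  i=4: D_i=min(1*2^4,8)=8, bounds=[0,8]
  i=5: D_i=min(1*2^5,8)=8, bounds=[0,8]
  i=6: D_i=min(1*2^6,8)=8, bounds=[0,8]
  i=7: D_i=min(1*2^7,8)=8, bounds=[0,8]
  i=8: D_i=min(1*2^8,8)=8, bounds=[0,8]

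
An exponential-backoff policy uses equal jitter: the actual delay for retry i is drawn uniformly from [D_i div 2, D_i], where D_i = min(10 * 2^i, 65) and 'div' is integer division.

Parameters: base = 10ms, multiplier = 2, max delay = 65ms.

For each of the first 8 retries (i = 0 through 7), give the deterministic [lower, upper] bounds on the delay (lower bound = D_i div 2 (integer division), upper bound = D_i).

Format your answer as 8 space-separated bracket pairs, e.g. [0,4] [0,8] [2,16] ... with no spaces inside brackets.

Computing bounds per retry:
  i=0: D_i=min(10*2^0,65)=10, bounds=[5,10]
  i=1: D_i=min(10*2^1,65)=20, bounds=[10,20]
  i=2: D_i=min(10*2^2,65)=40, bounds=[20,40]
  i=3: D_i=min(10*2^3,65)=65, bounds=[32,65]
  i=4: D_i=min(10*2^4,65)=65, bounds=[32,65]
  i=5: D_i=min(10*2^5,65)=65, bounds=[32,65]
  i=6: D_i=min(10*2^6,65)=65, bounds=[32,65]
  i=7: D_i=min(10*2^7,65)=65, bounds=[32,65]

Answer: [5,10] [10,20] [20,40] [32,65] [32,65] [32,65] [32,65] [32,65]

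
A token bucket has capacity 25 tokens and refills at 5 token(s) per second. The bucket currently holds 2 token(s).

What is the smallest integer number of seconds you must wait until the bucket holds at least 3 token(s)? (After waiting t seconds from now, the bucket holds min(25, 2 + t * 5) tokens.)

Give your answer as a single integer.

Answer: 1

Derivation:
Need 2 + t * 5 >= 3, so t >= 1/5.
Smallest integer t = ceil(1/5) = 1.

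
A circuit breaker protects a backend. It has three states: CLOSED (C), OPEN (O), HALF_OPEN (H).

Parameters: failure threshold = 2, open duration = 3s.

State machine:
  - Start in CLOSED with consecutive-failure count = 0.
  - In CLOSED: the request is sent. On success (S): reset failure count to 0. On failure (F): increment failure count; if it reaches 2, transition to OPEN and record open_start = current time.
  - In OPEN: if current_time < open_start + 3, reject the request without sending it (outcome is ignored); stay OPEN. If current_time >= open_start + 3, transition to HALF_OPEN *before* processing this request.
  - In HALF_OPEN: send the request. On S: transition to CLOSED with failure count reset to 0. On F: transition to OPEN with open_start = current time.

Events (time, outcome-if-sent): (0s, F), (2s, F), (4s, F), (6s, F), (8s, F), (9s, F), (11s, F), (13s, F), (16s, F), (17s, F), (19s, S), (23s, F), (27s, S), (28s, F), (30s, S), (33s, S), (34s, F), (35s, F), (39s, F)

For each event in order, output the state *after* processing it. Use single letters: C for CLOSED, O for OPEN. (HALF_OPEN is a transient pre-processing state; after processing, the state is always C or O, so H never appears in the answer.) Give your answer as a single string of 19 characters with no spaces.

State after each event:
  event#1 t=0s outcome=F: state=CLOSED
  event#2 t=2s outcome=F: state=OPEN
  event#3 t=4s outcome=F: state=OPEN
  event#4 t=6s outcome=F: state=OPEN
  event#5 t=8s outcome=F: state=OPEN
  event#6 t=9s outcome=F: state=OPEN
  event#7 t=11s outcome=F: state=OPEN
  event#8 t=13s outcome=F: state=OPEN
  event#9 t=16s outcome=F: state=OPEN
  event#10 t=17s outcome=F: state=OPEN
  event#11 t=19s outcome=S: state=CLOSED
  event#12 t=23s outcome=F: state=CLOSED
  event#13 t=27s outcome=S: state=CLOSED
  event#14 t=28s outcome=F: state=CLOSED
  event#15 t=30s outcome=S: state=CLOSED
  event#16 t=33s outcome=S: state=CLOSED
  event#17 t=34s outcome=F: state=CLOSED
  event#18 t=35s outcome=F: state=OPEN
  event#19 t=39s outcome=F: state=OPEN

Answer: COOOOOOOOOCCCCCCCOO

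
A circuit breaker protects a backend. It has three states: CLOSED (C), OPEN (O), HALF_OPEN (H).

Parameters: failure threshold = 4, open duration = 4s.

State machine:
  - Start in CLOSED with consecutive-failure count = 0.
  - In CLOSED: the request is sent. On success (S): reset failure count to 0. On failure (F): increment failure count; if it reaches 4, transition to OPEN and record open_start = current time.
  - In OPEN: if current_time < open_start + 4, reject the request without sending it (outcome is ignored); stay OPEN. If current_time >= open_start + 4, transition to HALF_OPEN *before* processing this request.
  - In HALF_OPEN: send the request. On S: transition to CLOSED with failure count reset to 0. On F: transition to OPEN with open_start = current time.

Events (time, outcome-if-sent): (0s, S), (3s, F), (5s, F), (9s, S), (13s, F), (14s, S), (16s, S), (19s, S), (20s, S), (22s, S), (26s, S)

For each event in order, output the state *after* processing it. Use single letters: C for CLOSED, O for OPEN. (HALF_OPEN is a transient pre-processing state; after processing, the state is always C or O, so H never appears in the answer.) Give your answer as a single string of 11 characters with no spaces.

Answer: CCCCCCCCCCC

Derivation:
State after each event:
  event#1 t=0s outcome=S: state=CLOSED
  event#2 t=3s outcome=F: state=CLOSED
  event#3 t=5s outcome=F: state=CLOSED
  event#4 t=9s outcome=S: state=CLOSED
  event#5 t=13s outcome=F: state=CLOSED
  event#6 t=14s outcome=S: state=CLOSED
  event#7 t=16s outcome=S: state=CLOSED
  event#8 t=19s outcome=S: state=CLOSED
  event#9 t=20s outcome=S: state=CLOSED
  event#10 t=22s outcome=S: state=CLOSED
  event#11 t=26s outcome=S: state=CLOSED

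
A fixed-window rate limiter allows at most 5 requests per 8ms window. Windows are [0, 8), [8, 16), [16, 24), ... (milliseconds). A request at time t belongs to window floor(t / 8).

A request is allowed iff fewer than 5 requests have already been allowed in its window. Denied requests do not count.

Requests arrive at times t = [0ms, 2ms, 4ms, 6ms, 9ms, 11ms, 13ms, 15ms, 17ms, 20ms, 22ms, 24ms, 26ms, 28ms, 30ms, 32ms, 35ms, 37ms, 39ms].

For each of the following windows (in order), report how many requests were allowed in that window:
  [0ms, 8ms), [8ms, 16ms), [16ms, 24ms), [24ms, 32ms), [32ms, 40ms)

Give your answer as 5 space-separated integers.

Processing requests:
  req#1 t=0ms (window 0): ALLOW
  req#2 t=2ms (window 0): ALLOW
  req#3 t=4ms (window 0): ALLOW
  req#4 t=6ms (window 0): ALLOW
  req#5 t=9ms (window 1): ALLOW
  req#6 t=11ms (window 1): ALLOW
  req#7 t=13ms (window 1): ALLOW
  req#8 t=15ms (window 1): ALLOW
  req#9 t=17ms (window 2): ALLOW
  req#10 t=20ms (window 2): ALLOW
  req#11 t=22ms (window 2): ALLOW
  req#12 t=24ms (window 3): ALLOW
  req#13 t=26ms (window 3): ALLOW
  req#14 t=28ms (window 3): ALLOW
  req#15 t=30ms (window 3): ALLOW
  req#16 t=32ms (window 4): ALLOW
  req#17 t=35ms (window 4): ALLOW
  req#18 t=37ms (window 4): ALLOW
  req#19 t=39ms (window 4): ALLOW

Allowed counts by window: 4 4 3 4 4

Answer: 4 4 3 4 4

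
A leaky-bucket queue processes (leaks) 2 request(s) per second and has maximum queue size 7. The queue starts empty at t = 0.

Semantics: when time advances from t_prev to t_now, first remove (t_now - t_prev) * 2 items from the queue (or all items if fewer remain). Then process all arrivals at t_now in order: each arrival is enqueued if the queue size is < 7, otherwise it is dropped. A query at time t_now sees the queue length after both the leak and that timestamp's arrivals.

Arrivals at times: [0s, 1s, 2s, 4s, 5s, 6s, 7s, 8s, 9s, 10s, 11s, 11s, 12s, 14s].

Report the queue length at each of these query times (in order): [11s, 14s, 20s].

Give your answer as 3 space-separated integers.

Queue lengths at query times:
  query t=11s: backlog = 2
  query t=14s: backlog = 1
  query t=20s: backlog = 0

Answer: 2 1 0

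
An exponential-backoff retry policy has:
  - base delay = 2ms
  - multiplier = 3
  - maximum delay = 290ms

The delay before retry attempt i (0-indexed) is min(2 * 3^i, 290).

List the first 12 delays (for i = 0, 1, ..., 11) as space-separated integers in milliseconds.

Computing each delay:
  i=0: min(2*3^0, 290) = 2
  i=1: min(2*3^1, 290) = 6
  i=2: min(2*3^2, 290) = 18
  i=3: min(2*3^3, 290) = 54
  i=4: min(2*3^4, 290) = 162
  i=5: min(2*3^5, 290) = 290
  i=6: min(2*3^6, 290) = 290
  i=7: min(2*3^7, 290) = 290
  i=8: min(2*3^8, 290) = 290
  i=9: min(2*3^9, 290) = 290
  i=10: min(2*3^10, 290) = 290
  i=11: min(2*3^11, 290) = 290

Answer: 2 6 18 54 162 290 290 290 290 290 290 290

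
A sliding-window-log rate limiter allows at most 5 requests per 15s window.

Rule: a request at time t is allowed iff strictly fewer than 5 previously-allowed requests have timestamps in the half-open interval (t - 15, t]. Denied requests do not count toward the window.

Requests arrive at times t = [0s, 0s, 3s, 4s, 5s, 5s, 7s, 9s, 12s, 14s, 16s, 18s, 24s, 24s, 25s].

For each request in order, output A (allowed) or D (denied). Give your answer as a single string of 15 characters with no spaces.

Tracking allowed requests in the window:
  req#1 t=0s: ALLOW
  req#2 t=0s: ALLOW
  req#3 t=3s: ALLOW
  req#4 t=4s: ALLOW
  req#5 t=5s: ALLOW
  req#6 t=5s: DENY
  req#7 t=7s: DENY
  req#8 t=9s: DENY
  req#9 t=12s: DENY
  req#10 t=14s: DENY
  req#11 t=16s: ALLOW
  req#12 t=18s: ALLOW
  req#13 t=24s: ALLOW
  req#14 t=24s: ALLOW
  req#15 t=25s: ALLOW

Answer: AAAAADDDDDAAAAA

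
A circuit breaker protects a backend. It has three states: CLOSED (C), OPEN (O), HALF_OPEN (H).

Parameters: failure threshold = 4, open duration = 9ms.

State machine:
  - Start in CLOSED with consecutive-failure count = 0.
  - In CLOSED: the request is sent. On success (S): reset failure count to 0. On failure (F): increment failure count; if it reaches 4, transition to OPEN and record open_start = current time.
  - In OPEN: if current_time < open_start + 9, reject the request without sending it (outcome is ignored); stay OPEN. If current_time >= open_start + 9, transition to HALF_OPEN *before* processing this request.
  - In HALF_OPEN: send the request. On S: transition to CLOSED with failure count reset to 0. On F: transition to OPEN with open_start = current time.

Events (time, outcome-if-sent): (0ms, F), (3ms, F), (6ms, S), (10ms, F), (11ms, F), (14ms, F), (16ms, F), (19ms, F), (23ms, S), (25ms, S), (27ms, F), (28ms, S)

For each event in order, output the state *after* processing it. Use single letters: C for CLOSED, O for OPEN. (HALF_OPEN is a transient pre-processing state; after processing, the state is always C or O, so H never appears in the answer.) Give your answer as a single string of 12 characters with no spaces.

State after each event:
  event#1 t=0ms outcome=F: state=CLOSED
  event#2 t=3ms outcome=F: state=CLOSED
  event#3 t=6ms outcome=S: state=CLOSED
  event#4 t=10ms outcome=F: state=CLOSED
  event#5 t=11ms outcome=F: state=CLOSED
  event#6 t=14ms outcome=F: state=CLOSED
  event#7 t=16ms outcome=F: state=OPEN
  event#8 t=19ms outcome=F: state=OPEN
  event#9 t=23ms outcome=S: state=OPEN
  event#10 t=25ms outcome=S: state=CLOSED
  event#11 t=27ms outcome=F: state=CLOSED
  event#12 t=28ms outcome=S: state=CLOSED

Answer: CCCCCCOOOCCC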